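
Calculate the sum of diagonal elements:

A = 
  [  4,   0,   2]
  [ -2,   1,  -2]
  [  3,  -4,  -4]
1

tr(A) = 4 + 1 + -4 = 1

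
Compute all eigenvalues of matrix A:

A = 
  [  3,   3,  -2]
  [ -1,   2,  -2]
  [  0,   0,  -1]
λ = -1, (5 + i√11)/2, (5 - i√11)/2  (≈ -1, 2.5 + 1.658i, 2.5 - 1.658i)

Characteristic polynomial: det(λI - A) = λ³ - 4λ² + 4λ + 9
Testing integer divisors of the constant term: p(-1) = 0, so (λ + 1) is a factor:
p(λ) = (λ + 1)(λ² - 5λ + 9)
λ² - 5λ + 9 = 0  ⇒  λ = (5 ± √((-5)² - 4·(9)))/2 = (5 ± √(-11))/2
  = (5 + i√11)/2,  (5 - i√11)/2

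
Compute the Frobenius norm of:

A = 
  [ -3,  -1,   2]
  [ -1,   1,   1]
||A||_F = 4.123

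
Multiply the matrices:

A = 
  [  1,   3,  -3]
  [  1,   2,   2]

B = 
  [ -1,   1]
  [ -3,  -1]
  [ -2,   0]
A is 2×3 and B is 3×2, so AB is 2×2. Each entry is (row of A)·(column of B):
AB[1,1] = (1)(-1) + (3)(-3) + (-3)(-2) = -4
AB[1,2] = (1)(1) + (3)(-1) + (-3)(0) = -2
AB[2,1] = (1)(-1) + (2)(-3) + (2)(-2) = -11
AB[2,2] = (1)(1) + (2)(-1) + (2)(0) = -1

AB = 
  [ -4,  -2]
  [-11,  -1]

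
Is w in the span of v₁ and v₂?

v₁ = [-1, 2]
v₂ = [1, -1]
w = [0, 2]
Yes

Form the augmented matrix and row-reduce:
[v₁|v₂|w] = 
  [ -1,   1,   0]
  [  2,  -1,   2]
R2 → R2 + (2)·R1
REF = 
  [ -1,   1,   0]
  [  0,   1,   2]

No row of the form [0 0 | nonzero], so the system is consistent. Back-substitution gives c₁ = 2, c₂ = 2: w = (2)·v₁ + (2)·v₂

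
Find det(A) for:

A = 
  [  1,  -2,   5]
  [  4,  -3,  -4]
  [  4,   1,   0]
Cofactor expansion along row 1:
det(A) = (1)·((-3)(0) - (-4)(1)) - (-2)·((4)(0) - (-4)(4)) + (5)·((4)(1) - (-3)(4))
  = (1)(4) - (-2)(16) + (5)(16)
  = 116

det(A) = 116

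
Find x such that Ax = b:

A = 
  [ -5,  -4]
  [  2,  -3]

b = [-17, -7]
x = [1, 3]

Row reduce the augmented matrix [A|b]:
R2 → R2 + (2/5)·R1
REF = 
  [   -5,    -4,   -17]
  [    0, -23/5, -69/5]

Back-substitution:
x₂ = (-69/5) / (-23/5) = 3
x₁ = (-17 - (-4)(3)) / (-5) = 1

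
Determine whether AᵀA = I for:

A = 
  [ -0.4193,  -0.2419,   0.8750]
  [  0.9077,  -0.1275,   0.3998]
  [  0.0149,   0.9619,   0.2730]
Yes

AᵀA = 
  [  1,   0,   0.0001]
  [  0,   1,   0]
  [  0.0001,   0,   1]
≈ I (equal to I up to the 4-dp rounding of the entries)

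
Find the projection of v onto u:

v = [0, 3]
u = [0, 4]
v·u = (0)(0) + (3)(4) = 12
u·u = (0)² + (4)² = 16
proj_u(v) = (v·u / u·u) × u = (12/16) × u = (3/4) × u

proj_u(v) = [0, 3]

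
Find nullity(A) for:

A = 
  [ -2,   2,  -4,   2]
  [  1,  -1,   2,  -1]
nullity(A) = 3

Row reduce:
R2 → R2 + (1/2)·R1
REF = 
  [ -2,   2,  -4,   2]
  [  0,   0,   0,   0]
Pivot columns: 1 → 1 pivot.
rank(A) = 1, so nullity(A) = 4 - 1 = 3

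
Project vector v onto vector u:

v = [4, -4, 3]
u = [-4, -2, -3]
proj_u(v) = [68/29, 34/29, 51/29]

v·u = (4)(-4) + (-4)(-2) + (3)(-3) = -17
u·u = (-4)² + (-2)² + (-3)² = 29
proj_u(v) = (v·u / u·u) × u = (-17/29) × u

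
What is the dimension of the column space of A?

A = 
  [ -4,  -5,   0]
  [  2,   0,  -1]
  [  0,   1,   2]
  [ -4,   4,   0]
Row reduce:
R2 → R2 + (1/2)·R1
R4 → R4 - (1)·R1
R3 → R3 + (2/5)·R2
R4 → R4 + (18/5)·R2
R4 → R4 + (9/4)·R3
REF = 
  [  -4,   -5,    0]
  [   0, -5/2,   -1]
  [   0,    0,  8/5]
  [   0,    0,    0]
Pivot columns: 1, 2, 3 → 3 pivots.
dim(Col(A)) = number of pivot columns = 3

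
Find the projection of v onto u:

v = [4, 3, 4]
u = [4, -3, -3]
proj_u(v) = [-10/17, 15/34, 15/34]

v·u = (4)(4) + (3)(-3) + (4)(-3) = -5
u·u = (4)² + (-3)² + (-3)² = 34
proj_u(v) = (v·u / u·u) × u = (-5/34) × u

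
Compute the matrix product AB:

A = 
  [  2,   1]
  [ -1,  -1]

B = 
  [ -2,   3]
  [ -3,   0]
AB = 
  [ -7,   6]
  [  5,  -3]

A is 2×2 and B is 2×2, so AB is 2×2. Each entry is (row of A)·(column of B):
AB[1,1] = (2)(-2) + (1)(-3) = -7
AB[1,2] = (2)(3) + (1)(0) = 6
AB[2,1] = (-1)(-2) + (-1)(-3) = 5
AB[2,2] = (-1)(3) + (-1)(0) = -3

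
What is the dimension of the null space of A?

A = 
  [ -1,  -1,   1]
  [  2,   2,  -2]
nullity(A) = 2

Row reduce:
R2 → R2 + (2)·R1
REF = 
  [ -1,  -1,   1]
  [  0,   0,   0]
Pivot columns: 1 → 1 pivot.
rank(A) = 1, so nullity(A) = 3 - 1 = 2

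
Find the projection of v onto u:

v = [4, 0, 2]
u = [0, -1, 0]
v·u = (4)(0) + (0)(-1) + (2)(0) = 0
u·u = (0)² + (-1)² + (0)² = 1
proj_u(v) = (v·u / u·u) × u = (0/1) × u = (0) × u

proj_u(v) = [0, 0, 0]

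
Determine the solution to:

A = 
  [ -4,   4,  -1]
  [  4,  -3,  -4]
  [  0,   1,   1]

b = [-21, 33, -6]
Row reduce the augmented matrix [A|b]:
R2 → R2 + (1)·R1
R3 → R3 - (1)·R2
REF = 
  [ -4,   4,  -1, -21]
  [  0,   1,  -5,  12]
  [  0,   0,   6, -18]

Back-substitution:
x₃ = (-18) / 6 = -3
x₂ = (12 - (-5)(-3)) / 1 = -3
x₁ = (-21 - (4)(-3) - (-1)(-3)) / (-4) = 3

x = [3, -3, -3]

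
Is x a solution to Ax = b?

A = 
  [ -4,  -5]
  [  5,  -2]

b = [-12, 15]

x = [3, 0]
Yes

Ax = [-12, 15] = b ✓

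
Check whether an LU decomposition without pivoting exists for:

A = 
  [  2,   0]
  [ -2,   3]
Yes.
A[1,1] = 2 ≠ 0, so Gaussian elimination proceeds without a row swap: multiplier ℓ₂₁ = (-2)/(2) = -1, and U[2,2] = 3 - (-1)(0) = 3.
L = 
  [  1,   0]
  [ -1,   1]
U = 
  [  2,   0]
  [  0,   3]
Check row 2 of LU: [(-1)(2), (-1)(0) + 3] = [-2, 3] = row 2 of A ✓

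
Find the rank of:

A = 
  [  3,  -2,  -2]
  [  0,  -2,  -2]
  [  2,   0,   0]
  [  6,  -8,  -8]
rank(A) = 2

Row reduce:
R3 → R3 - (2/3)·R1
R4 → R4 - (2)·R1
R3 → R3 + (2/3)·R2
R4 → R4 - (2)·R2
REF = 
  [  3,  -2,  -2]
  [  0,  -2,  -2]
  [  0,   0,   0]
  [  0,   0,   0]
Pivot columns: 1, 2 → 2 pivots.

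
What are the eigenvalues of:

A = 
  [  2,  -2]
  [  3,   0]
tr(A) = 2, det(A) = 6
Characteristic polynomial: λ² - tr(A)λ + det(A) = λ² - 2λ + 6
λ² - 2λ + 6 = 0  ⇒  λ = (2 ± √((-2)² - 4·(6)))/2 = (2 ± √(-20))/2
  = 1 + i√5,  1 - i√5

λ = 1 + i√5, 1 - i√5  (≈ 1 + 2.236i, 1 - 2.236i)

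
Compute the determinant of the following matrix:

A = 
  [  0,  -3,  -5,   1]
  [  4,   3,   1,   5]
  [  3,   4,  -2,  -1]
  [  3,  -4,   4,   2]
944

Cofactor expansion along row 1: det(A) = a₁₁M₁₁ - a₁₂M₁₂ + a₁₃M₁₃ - a₁₄M₁₄

M₁₁ = det[[3, 1, 5]; [4, -2, -1]; [-4, 4, 2]]
  = (3)·((-2)(2) - (-1)(4)) - (1)·((4)(2) - (-1)(-4)) + (5)·((4)(4) - (-2)(-4))
  = (3)(0) - (1)(4) + (5)(8)
  = 36
M₁₂ = det[[4, 1, 5]; [3, -2, -1]; [3, 4, 2]]
  = (4)·((-2)(2) - (-1)(4)) - (1)·((3)(2) - (-1)(3)) + (5)·((3)(4) - (-2)(3))
  = (4)(0) - (1)(9) + (5)(18)
  = 81
M₁₃ = det[[4, 3, 5]; [3, 4, -1]; [3, -4, 2]]
  = (4)·((4)(2) - (-1)(-4)) - (3)·((3)(2) - (-1)(3)) + (5)·((3)(-4) - (4)(3))
  = (4)(4) - (3)(9) + (5)(-24)
  = -131
M₁₄ = det[[4, 3, 1]; [3, 4, -2]; [3, -4, 4]]
  = (4)·((4)(4) - (-2)(-4)) - (3)·((3)(4) - (-2)(3)) + (1)·((3)(-4) - (4)(3))
  = (4)(8) - (3)(18) + (1)(-24)
  = -46

det(A) = (0)(36) - (-3)(81) + (-5)(-131) - (1)(-46) = 944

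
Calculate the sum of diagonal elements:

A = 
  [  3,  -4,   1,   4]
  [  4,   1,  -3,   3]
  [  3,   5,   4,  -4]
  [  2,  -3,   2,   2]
10

tr(A) = 3 + 1 + 4 + 2 = 10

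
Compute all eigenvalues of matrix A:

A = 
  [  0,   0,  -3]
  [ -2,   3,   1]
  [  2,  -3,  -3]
Characteristic polynomial: det(λI - A) = λ³
The constant term is 0, so λ = 0 is a root: p(λ) = λ(λ²)
λ² = λ²

λ = 0, 0, 0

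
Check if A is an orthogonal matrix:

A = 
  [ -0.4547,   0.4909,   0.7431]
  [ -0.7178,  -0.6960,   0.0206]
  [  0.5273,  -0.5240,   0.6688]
Yes

AᵀA = 
  [  1,   0.0001,   0]
  [  0.0001,   1,   0]
  [  0,   0,   0.9999]
≈ I (equal to I up to the 4-dp rounding of the entries)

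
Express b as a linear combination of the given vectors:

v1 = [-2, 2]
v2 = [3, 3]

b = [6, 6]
c1 = 0, c2 = 2

b = 0·v1 + 2·v2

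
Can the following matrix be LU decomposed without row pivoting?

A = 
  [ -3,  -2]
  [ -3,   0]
Yes.
A[1,1] = -3 ≠ 0, so Gaussian elimination proceeds without a row swap: multiplier ℓ₂₁ = (-3)/(-3) = 1, and U[2,2] = 0 - (1)(-2) = 2.
L = 
  [  1,   0]
  [  1,   1]
U = 
  [ -3,  -2]
  [  0,   2]
Check row 2 of LU: [(1)(-3), (1)(-2) + 2] = [-3, 0] = row 2 of A ✓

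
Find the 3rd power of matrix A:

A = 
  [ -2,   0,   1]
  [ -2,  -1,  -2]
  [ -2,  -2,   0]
A^3 = 
  [  4,   6,   6]
  [-30,  -5,   0]
  [-24,  -6,   4]

A² = A·A:
A²[1,1] = (-2)(-2) + (0)(-2) + (1)(-2) = 2
A²[1,2] = (-2)(0) + (0)(-1) + (1)(-2) = -2
A²[1,3] = (-2)(1) + (0)(-2) + (1)(0) = -2
A²[2,1] = (-2)(-2) + (-1)(-2) + (-2)(-2) = 10
A²[2,2] = (-2)(0) + (-1)(-1) + (-2)(-2) = 5
A²[2,3] = (-2)(1) + (-1)(-2) + (-2)(0) = 0
A²[3,1] = (-2)(-2) + (-2)(-2) + (0)(-2) = 8
A²[3,2] = (-2)(0) + (-2)(-1) + (0)(-2) = 2
A²[3,3] = (-2)(1) + (-2)(-2) + (0)(0) = 2
A² = 
  [  2,  -2,  -2]
  [ 10,   5,   0]
  [  8,   2,   2]

A^3 = A^2·A:
A^3[1,1] = (2)(-2) + (-2)(-2) + (-2)(-2) = 4
A^3[1,2] = (2)(0) + (-2)(-1) + (-2)(-2) = 6
A^3[1,3] = (2)(1) + (-2)(-2) + (-2)(0) = 6
A^3[2,1] = (10)(-2) + (5)(-2) + (0)(-2) = -30
A^3[2,2] = (10)(0) + (5)(-1) + (0)(-2) = -5
A^3[2,3] = (10)(1) + (5)(-2) + (0)(0) = 0
A^3[3,1] = (8)(-2) + (2)(-2) + (2)(-2) = -24
A^3[3,2] = (8)(0) + (2)(-1) + (2)(-2) = -6
A^3[3,3] = (8)(1) + (2)(-2) + (2)(0) = 4
A^3 = 
  [  4,   6,   6]
  [-30,  -5,   0]
  [-24,  -6,   4]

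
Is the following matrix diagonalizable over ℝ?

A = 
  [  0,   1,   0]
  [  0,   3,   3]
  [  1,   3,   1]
No

Characteristic polynomial: det(λI - A) = λ³ - 4λ² - 6λ - 3
By the rational root theorem any rational root is an integer dividing 3; none of those is a root, so p(λ) has no rational roots and hence (being an irreducible cubic) no repeated roots.
Discriminant of the cubic: Δ = -867
Δ < 0 ⇒ one real eigenvalue and a complex-conjugate pair: λ ≈ 5.251, -0.6257 + 0.424i, -0.6257 - 0.424i
Has complex eigenvalues (not diagonalizable over ℝ).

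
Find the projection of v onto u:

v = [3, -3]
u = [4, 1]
proj_u(v) = [36/17, 9/17]

v·u = (3)(4) + (-3)(1) = 9
u·u = (4)² + (1)² = 17
proj_u(v) = (v·u / u·u) × u = (9/17) × u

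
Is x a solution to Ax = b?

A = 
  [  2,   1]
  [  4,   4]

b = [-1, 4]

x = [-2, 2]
No

Ax = [-2, 0] ≠ b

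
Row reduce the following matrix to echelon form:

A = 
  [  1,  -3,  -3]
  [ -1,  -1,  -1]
Row operations:
R2 → R2 + (1)·R1

Resulting echelon form:
REF = 
  [  1,  -3,  -3]
  [  0,  -4,  -4]

Rank = 2 (number of non-zero pivot rows).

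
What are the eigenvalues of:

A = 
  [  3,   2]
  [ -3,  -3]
λ = √3, -√3  (≈ 1.732, -1.732)

tr(A) = 0, det(A) = -3
Characteristic polynomial: λ² - tr(A)λ + det(A) = λ² - 3
λ² - 3 = 0  ⇒  λ = (0 ± √((0)² - 4·(-3)))/2 = (0 ± √(12))/2
  = √3,  -√3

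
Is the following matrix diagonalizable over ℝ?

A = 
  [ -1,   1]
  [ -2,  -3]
No

tr(A) = -4, det(A) = 5
Characteristic polynomial: λ² - tr(A)λ + det(A) = λ² + 4λ + 5
λ² + 4λ + 5 = 0  ⇒  λ = (-4 ± √((4)² - 4·(5)))/2 = (-4 ± √(-4))/2
  = -2 + i,  -2 - i
Eigenvalues: -2 + i, -2 - i  (≈ -2 + 1i, -2 - 1i)
Has complex eigenvalues (not diagonalizable over ℝ).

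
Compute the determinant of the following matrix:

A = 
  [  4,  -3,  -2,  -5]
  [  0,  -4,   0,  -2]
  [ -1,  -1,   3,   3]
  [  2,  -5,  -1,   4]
-330

Cofactor expansion along row 1: det(A) = a₁₁M₁₁ - a₁₂M₁₂ + a₁₃M₁₃ - a₁₄M₁₄

M₁₁ = det[[-4, 0, -2]; [-1, 3, 3]; [-5, -1, 4]]
  = (-4)·((3)(4) - (3)(-1)) - (0)·((-1)(4) - (3)(-5)) + (-2)·((-1)(-1) - (3)(-5))
  = (-4)(15) - (0)(11) + (-2)(16)
  = -92
M₁₂ = det[[0, 0, -2]; [-1, 3, 3]; [2, -1, 4]]
  = (0)·((3)(4) - (3)(-1)) - (0)·((-1)(4) - (3)(2)) + (-2)·((-1)(-1) - (3)(2))
  = (0)(15) - (0)(-10) + (-2)(-5)
  = 10
M₁₃ = det[[0, -4, -2]; [-1, -1, 3]; [2, -5, 4]]
  = (0)·((-1)(4) - (3)(-5)) - (-4)·((-1)(4) - (3)(2)) + (-2)·((-1)(-5) - (-1)(2))
  = (0)(11) - (-4)(-10) + (-2)(7)
  = -54
M₁₄ = det[[0, -4, 0]; [-1, -1, 3]; [2, -5, -1]]
  = (0)·((-1)(-1) - (3)(-5)) - (-4)·((-1)(-1) - (3)(2)) + (0)·((-1)(-5) - (-1)(2))
  = (0)(16) - (-4)(-5) + (0)(7)
  = -20

det(A) = (4)(-92) - (-3)(10) + (-2)(-54) - (-5)(-20) = -330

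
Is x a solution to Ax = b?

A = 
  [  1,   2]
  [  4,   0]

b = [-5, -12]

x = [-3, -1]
Yes

Ax = [-5, -12] = b ✓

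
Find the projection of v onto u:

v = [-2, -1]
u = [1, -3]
v·u = (-2)(1) + (-1)(-3) = 1
u·u = (1)² + (-3)² = 10
proj_u(v) = (v·u / u·u) × u = (1/10) × u

proj_u(v) = [1/10, -3/10]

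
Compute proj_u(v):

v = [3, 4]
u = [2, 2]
v·u = (3)(2) + (4)(2) = 14
u·u = (2)² + (2)² = 8
proj_u(v) = (v·u / u·u) × u = (14/8) × u = (7/4) × u

proj_u(v) = [7/2, 7/2]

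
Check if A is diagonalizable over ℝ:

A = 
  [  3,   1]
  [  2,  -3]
Yes

tr(A) = 0, det(A) = -11
Characteristic polynomial: λ² - tr(A)λ + det(A) = λ² - 11
λ² - 11 = 0  ⇒  λ = (0 ± √((0)² - 4·(-11)))/2 = (0 ± √(44))/2
  = √11,  -√11
Eigenvalues: √11, -√11  (≈ 3.317, -3.317)
The two irrational eigenvalues are distinct (simple), so each has alg. mult. = geom. mult. = 1.
Sum of geometric multiplicities equals n, so A has n independent eigenvectors.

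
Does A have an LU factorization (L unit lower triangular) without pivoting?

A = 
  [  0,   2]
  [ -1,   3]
No.
A[1,1] = 0 but A[2,1] = -1 ≠ 0. Any LU with L unit lower triangular has (LU)[1,1] = U[1,1] and (LU)[2,1] = L[2,1]·U[1,1]; matching A forces U[1,1] = 0, which then forces (LU)[2,1] = 0 ≠ -1. A row swap (pivoting) is required.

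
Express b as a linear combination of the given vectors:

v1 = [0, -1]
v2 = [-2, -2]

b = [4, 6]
c1 = -2, c2 = -2

b = -2·v1 + -2·v2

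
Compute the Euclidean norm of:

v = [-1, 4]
4.123

||v||₂ = √((-1)² + (4)²) = √17 = 4.123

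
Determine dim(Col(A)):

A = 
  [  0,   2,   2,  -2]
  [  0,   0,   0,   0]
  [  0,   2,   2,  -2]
dim(Col(A)) = 1

Row reduce:
R3 → R3 - (1)·R1
REF = 
  [  0,   2,   2,  -2]
  [  0,   0,   0,   0]
  [  0,   0,   0,   0]
Pivot columns: 2 → 1 pivot.
dim(Col(A)) = number of pivot columns = 1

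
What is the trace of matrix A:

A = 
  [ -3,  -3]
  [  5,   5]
2

tr(A) = -3 + 5 = 2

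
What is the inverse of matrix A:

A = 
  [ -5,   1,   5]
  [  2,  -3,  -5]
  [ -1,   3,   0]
det(A) = (-5)·((-3)(0) - (-5)(3)) - (1)·((2)(0) - (-5)(-1)) + (5)·((2)(3) - (-3)(-1))
  = (-5)(15) - (1)(-5) + (5)(3)
  = -55
det(A) = -55 ≠ 0, so A is invertible.

Cofactors Cᵢⱼ = (-1)ⁱ⁺ʲ·Mᵢⱼ:
C = 
  [ 15,   5,   3]
  [ 15,   5,  14]
  [ 10, -15,  13]

adj(A) = Cᵀ:
adj(A) = 
  [ 15,  15,  10]
  [  5,   5, -15]
  [  3,  14,  13]

A⁻¹ = (-1/55) · adj(A):
A⁻¹ = 
  [ -3/11,  -3/11,  -2/11]
  [ -1/11,  -1/11,   3/11]
  [ -3/55, -14/55, -13/55]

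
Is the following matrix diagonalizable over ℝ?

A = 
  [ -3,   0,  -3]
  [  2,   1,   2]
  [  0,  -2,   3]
No

Characteristic polynomial: det(λI - A) = λ³ - λ² - 5λ + 9
By the rational root theorem any rational root is an integer dividing 9; none of those is a root, so p(λ) has no rational roots and hence (being an irreducible cubic) no repeated roots.
Discriminant of the cubic: Δ = -816
Δ < 0 ⇒ one real eigenvalue and a complex-conjugate pair: λ ≈ -2.48, 1.74 + 0.7759i, 1.74 - 0.7759i
Has complex eigenvalues (not diagonalizable over ℝ).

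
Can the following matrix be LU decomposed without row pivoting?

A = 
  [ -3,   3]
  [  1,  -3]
Yes.
A[1,1] = -3 ≠ 0, so Gaussian elimination proceeds without a row swap: multiplier ℓ₂₁ = (1)/(-3) = -1/3, and U[2,2] = -3 - (-1/3)(3) = -2.
L = 
  [   1,    0]
  [-1/3,    1]
U = 
  [ -3,   3]
  [  0,  -2]
Check row 2 of LU: [(-1/3)(-3), (-1/3)(3) + (-2)] = [1, -3] = row 2 of A ✓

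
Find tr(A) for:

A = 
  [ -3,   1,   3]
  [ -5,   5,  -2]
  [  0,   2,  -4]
-2

tr(A) = -3 + 5 + -4 = -2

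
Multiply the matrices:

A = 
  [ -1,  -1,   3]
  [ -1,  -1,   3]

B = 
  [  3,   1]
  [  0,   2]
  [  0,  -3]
A is 2×3 and B is 3×2, so AB is 2×2. Each entry is (row of A)·(column of B):
AB[1,1] = (-1)(3) + (-1)(0) + (3)(0) = -3
AB[1,2] = (-1)(1) + (-1)(2) + (3)(-3) = -12
AB[2,1] = (-1)(3) + (-1)(0) + (3)(0) = -3
AB[2,2] = (-1)(1) + (-1)(2) + (3)(-3) = -12

AB = 
  [ -3, -12]
  [ -3, -12]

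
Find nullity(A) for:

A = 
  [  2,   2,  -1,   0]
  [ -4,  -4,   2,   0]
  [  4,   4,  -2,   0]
nullity(A) = 3

Row reduce:
R2 → R2 + (2)·R1
R3 → R3 - (2)·R1
REF = 
  [  2,   2,  -1,   0]
  [  0,   0,   0,   0]
  [  0,   0,   0,   0]
Pivot columns: 1 → 1 pivot.
rank(A) = 1, so nullity(A) = 4 - 1 = 3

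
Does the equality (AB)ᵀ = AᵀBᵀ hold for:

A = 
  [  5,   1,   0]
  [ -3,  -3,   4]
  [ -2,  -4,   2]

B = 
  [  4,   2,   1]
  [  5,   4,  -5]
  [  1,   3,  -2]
No

(AB)ᵀ = 
  [ 25, -23, -26]
  [ 14,  -6, -14]
  [  0,   4,  14]

AᵀBᵀ = 
  [ 12,  23,   0]
  [ -6,  13,   0]
  [ 10,   6,   8]

The two matrices differ, so (AB)ᵀ ≠ AᵀBᵀ in general. The correct identity is (AB)ᵀ = BᵀAᵀ.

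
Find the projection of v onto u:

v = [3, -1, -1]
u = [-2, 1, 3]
proj_u(v) = [10/7, -5/7, -15/7]

v·u = (3)(-2) + (-1)(1) + (-1)(3) = -10
u·u = (-2)² + (1)² + (3)² = 14
proj_u(v) = (v·u / u·u) × u = (-10/14) × u = (-5/7) × u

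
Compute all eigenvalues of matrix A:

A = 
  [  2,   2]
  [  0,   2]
tr(A) = 4, det(A) = 4
Characteristic polynomial: λ² - tr(A)λ + det(A) = λ² - 4λ + 4
λ² - 4λ + 4 = (λ - 2)²

λ = 2, 2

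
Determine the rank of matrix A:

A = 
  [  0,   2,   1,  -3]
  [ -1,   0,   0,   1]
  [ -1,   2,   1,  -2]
rank(A) = 2

Row reduce:
Swap R1 ↔ R2
R3 → R3 - (1)·R1
R3 → R3 - (1)·R2
REF = 
  [ -1,   0,   0,   1]
  [  0,   2,   1,  -3]
  [  0,   0,   0,   0]
Pivot columns: 1, 2 → 2 pivots.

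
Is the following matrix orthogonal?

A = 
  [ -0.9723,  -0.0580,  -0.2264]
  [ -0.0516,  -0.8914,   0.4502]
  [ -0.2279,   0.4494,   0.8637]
Yes

AᵀA = 
  [  1,   0,   0.0001]
  [  0,   0.9999,   0]
  [  0.0001,   0,   0.9999]
≈ I (equal to I up to the 4-dp rounding of the entries)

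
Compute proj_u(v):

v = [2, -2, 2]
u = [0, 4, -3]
v·u = (2)(0) + (-2)(4) + (2)(-3) = -14
u·u = (0)² + (4)² + (-3)² = 25
proj_u(v) = (v·u / u·u) × u = (-14/25) × u

proj_u(v) = [0, -56/25, 42/25]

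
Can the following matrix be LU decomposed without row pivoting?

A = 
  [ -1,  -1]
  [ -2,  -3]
Yes.
A[1,1] = -1 ≠ 0, so Gaussian elimination proceeds without a row swap: multiplier ℓ₂₁ = (-2)/(-1) = 2, and U[2,2] = -3 - (2)(-1) = -1.
L = 
  [  1,   0]
  [  2,   1]
U = 
  [ -1,  -1]
  [  0,  -1]
Check row 2 of LU: [(2)(-1), (2)(-1) + (-1)] = [-2, -3] = row 2 of A ✓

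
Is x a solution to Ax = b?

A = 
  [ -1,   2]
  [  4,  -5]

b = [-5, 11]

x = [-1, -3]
Yes

Ax = [-5, 11] = b ✓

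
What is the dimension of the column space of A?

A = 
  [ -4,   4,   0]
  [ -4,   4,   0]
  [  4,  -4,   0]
Row reduce:
R2 → R2 - (1)·R1
R3 → R3 + (1)·R1
REF = 
  [ -4,   4,   0]
  [  0,   0,   0]
  [  0,   0,   0]
Pivot columns: 1 → 1 pivot.
dim(Col(A)) = number of pivot columns = 1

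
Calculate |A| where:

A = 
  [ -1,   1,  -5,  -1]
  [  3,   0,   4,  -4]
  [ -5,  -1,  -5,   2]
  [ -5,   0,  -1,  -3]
-177

Cofactor expansion along row 1: det(A) = a₁₁M₁₁ - a₁₂M₁₂ + a₁₃M₁₃ - a₁₄M₁₄

M₁₁ = det[[0, 4, -4]; [-1, -5, 2]; [0, -1, -3]]
  = (0)·((-5)(-3) - (2)(-1)) - (4)·((-1)(-3) - (2)(0)) + (-4)·((-1)(-1) - (-5)(0))
  = (0)(17) - (4)(3) + (-4)(1)
  = -16
M₁₂ = det[[3, 4, -4]; [-5, -5, 2]; [-5, -1, -3]]
  = (3)·((-5)(-3) - (2)(-1)) - (4)·((-5)(-3) - (2)(-5)) + (-4)·((-5)(-1) - (-5)(-5))
  = (3)(17) - (4)(25) + (-4)(-20)
  = 31
M₁₃ = det[[3, 0, -4]; [-5, -1, 2]; [-5, 0, -3]]
  = (3)·((-1)(-3) - (2)(0)) - (0)·((-5)(-3) - (2)(-5)) + (-4)·((-5)(0) - (-1)(-5))
  = (3)(3) - (0)(25) + (-4)(-5)
  = 29
M₁₄ = det[[3, 0, 4]; [-5, -1, -5]; [-5, 0, -1]]
  = (3)·((-1)(-1) - (-5)(0)) - (0)·((-5)(-1) - (-5)(-5)) + (4)·((-5)(0) - (-1)(-5))
  = (3)(1) - (0)(-20) + (4)(-5)
  = -17

det(A) = (-1)(-16) - (1)(31) + (-5)(29) - (-1)(-17) = -177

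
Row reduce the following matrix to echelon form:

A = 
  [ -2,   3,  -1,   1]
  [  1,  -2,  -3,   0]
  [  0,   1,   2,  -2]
Row operations:
R2 → R2 + (1/2)·R1
R3 → R3 + (2)·R2

Resulting echelon form:
REF = 
  [  -2,    3,   -1,    1]
  [   0, -1/2, -7/2,  1/2]
  [   0,    0,   -5,   -1]

Rank = 3 (number of non-zero pivot rows).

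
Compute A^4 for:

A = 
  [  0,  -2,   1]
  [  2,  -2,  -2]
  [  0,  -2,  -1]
A² = A·A:
A²[1,1] = (0)(0) + (-2)(2) + (1)(0) = -4
A²[1,2] = (0)(-2) + (-2)(-2) + (1)(-2) = 2
A²[1,3] = (0)(1) + (-2)(-2) + (1)(-1) = 3
A²[2,1] = (2)(0) + (-2)(2) + (-2)(0) = -4
A²[2,2] = (2)(-2) + (-2)(-2) + (-2)(-2) = 4
A²[2,3] = (2)(1) + (-2)(-2) + (-2)(-1) = 8
A²[3,1] = (0)(0) + (-2)(2) + (-1)(0) = -4
A²[3,2] = (0)(-2) + (-2)(-2) + (-1)(-2) = 6
A²[3,3] = (0)(1) + (-2)(-2) + (-1)(-1) = 5
A² = 
  [ -4,   2,   3]
  [ -4,   4,   8]
  [ -4,   6,   5]

A^3 = A^2·A:
A^3[1,1] = (-4)(0) + (2)(2) + (3)(0) = 4
A^3[1,2] = (-4)(-2) + (2)(-2) + (3)(-2) = -2
A^3[1,3] = (-4)(1) + (2)(-2) + (3)(-1) = -11
A^3[2,1] = (-4)(0) + (4)(2) + (8)(0) = 8
A^3[2,2] = (-4)(-2) + (4)(-2) + (8)(-2) = -16
A^3[2,3] = (-4)(1) + (4)(-2) + (8)(-1) = -20
A^3[3,1] = (-4)(0) + (6)(2) + (5)(0) = 12
A^3[3,2] = (-4)(-2) + (6)(-2) + (5)(-2) = -14
A^3[3,3] = (-4)(1) + (6)(-2) + (5)(-1) = -21
A^3 = 
  [  4,  -2, -11]
  [  8, -16, -20]
  [ 12, -14, -21]

A^4 = A^3·A:
A^4[1,1] = (4)(0) + (-2)(2) + (-11)(0) = -4
A^4[1,2] = (4)(-2) + (-2)(-2) + (-11)(-2) = 18
A^4[1,3] = (4)(1) + (-2)(-2) + (-11)(-1) = 19
A^4[2,1] = (8)(0) + (-16)(2) + (-20)(0) = -32
A^4[2,2] = (8)(-2) + (-16)(-2) + (-20)(-2) = 56
A^4[2,3] = (8)(1) + (-16)(-2) + (-20)(-1) = 60
A^4[3,1] = (12)(0) + (-14)(2) + (-21)(0) = -28
A^4[3,2] = (12)(-2) + (-14)(-2) + (-21)(-2) = 46
A^4[3,3] = (12)(1) + (-14)(-2) + (-21)(-1) = 61
A^4 = 
  [ -4,  18,  19]
  [-32,  56,  60]
  [-28,  46,  61]

Therefore
A^4 = 
  [ -4,  18,  19]
  [-32,  56,  60]
  [-28,  46,  61]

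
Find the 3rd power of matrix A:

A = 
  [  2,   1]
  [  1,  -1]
A² = A·A:
A²[1,1] = (2)(2) + (1)(1) = 5
A²[1,2] = (2)(1) + (1)(-1) = 1
A²[2,1] = (1)(2) + (-1)(1) = 1
A²[2,2] = (1)(1) + (-1)(-1) = 2
A² = 
  [  5,   1]
  [  1,   2]

A^3 = A^2·A:
A^3[1,1] = (5)(2) + (1)(1) = 11
A^3[1,2] = (5)(1) + (1)(-1) = 4
A^3[2,1] = (1)(2) + (2)(1) = 4
A^3[2,2] = (1)(1) + (2)(-1) = -1
A^3 = 
  [ 11,   4]
  [  4,  -1]

Therefore
A^3 = 
  [ 11,   4]
  [  4,  -1]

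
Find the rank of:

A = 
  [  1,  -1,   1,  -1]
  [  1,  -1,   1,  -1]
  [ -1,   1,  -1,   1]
rank(A) = 1

Row reduce:
R2 → R2 - (1)·R1
R3 → R3 + (1)·R1
REF = 
  [  1,  -1,   1,  -1]
  [  0,   0,   0,   0]
  [  0,   0,   0,   0]
Pivot columns: 1 → 1 pivot.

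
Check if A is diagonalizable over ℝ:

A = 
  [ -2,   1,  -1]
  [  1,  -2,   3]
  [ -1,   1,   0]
Yes

Characteristic polynomial: det(λI - A) = λ³ + 4λ² - λ - 4
Testing integer divisors of the constant term: p(-1) = 0, so (λ + 1) is a factor:
p(λ) = (λ + 1)(λ² + 3λ - 4)
λ² + 3λ - 4 = (λ + 4)(λ - 1)
Eigenvalues: -1, 1, -4
λ=-4: alg. mult. = 1, geom. mult. = 3 - rank(A - (-4)I) = 3 - 2 = 1
λ=-1: alg. mult. = 1, geom. mult. = 3 - rank(A - (-1)I) = 3 - 2 = 1
λ=1: alg. mult. = 1, geom. mult. = 3 - rank(A - (1)I) = 3 - 2 = 1
Sum of geometric multiplicities equals n, so A has n independent eigenvectors.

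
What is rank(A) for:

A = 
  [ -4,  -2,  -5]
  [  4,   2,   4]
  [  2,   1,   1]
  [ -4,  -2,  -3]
rank(A) = 2

Row reduce:
R2 → R2 + (1)·R1
R3 → R3 + (1/2)·R1
R4 → R4 - (1)·R1
R3 → R3 - (3/2)·R2
R4 → R4 + (2)·R2
REF = 
  [ -4,  -2,  -5]
  [  0,   0,  -1]
  [  0,   0,   0]
  [  0,   0,   0]
Pivot columns: 1, 3 → 2 pivots.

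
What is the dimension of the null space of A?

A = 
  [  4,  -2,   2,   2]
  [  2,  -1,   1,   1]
nullity(A) = 3

Row reduce:
R2 → R2 - (1/2)·R1
REF = 
  [  4,  -2,   2,   2]
  [  0,   0,   0,   0]
Pivot columns: 1 → 1 pivot.
rank(A) = 1, so nullity(A) = 4 - 1 = 3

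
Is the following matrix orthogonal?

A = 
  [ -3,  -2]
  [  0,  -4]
No

AᵀA = 
  [  9,   6]
  [  6,  20]
≠ I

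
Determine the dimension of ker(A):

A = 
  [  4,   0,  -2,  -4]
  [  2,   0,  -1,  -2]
nullity(A) = 3

Row reduce:
R2 → R2 - (1/2)·R1
REF = 
  [  4,   0,  -2,  -4]
  [  0,   0,   0,   0]
Pivot columns: 1 → 1 pivot.
rank(A) = 1, so nullity(A) = 4 - 1 = 3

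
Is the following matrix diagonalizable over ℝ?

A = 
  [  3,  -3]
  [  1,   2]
No

tr(A) = 5, det(A) = 9
Characteristic polynomial: λ² - tr(A)λ + det(A) = λ² - 5λ + 9
λ² - 5λ + 9 = 0  ⇒  λ = (5 ± √((-5)² - 4·(9)))/2 = (5 ± √(-11))/2
  = (5 + i√11)/2,  (5 - i√11)/2
Eigenvalues: (5 + i√11)/2, (5 - i√11)/2  (≈ 2.5 + 1.658i, 2.5 - 1.658i)
Has complex eigenvalues (not diagonalizable over ℝ).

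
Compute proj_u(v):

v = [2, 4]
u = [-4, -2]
proj_u(v) = [16/5, 8/5]

v·u = (2)(-4) + (4)(-2) = -16
u·u = (-4)² + (-2)² = 20
proj_u(v) = (v·u / u·u) × u = (-16/20) × u = (-4/5) × u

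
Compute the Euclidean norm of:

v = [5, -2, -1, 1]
5.568

||v||₂ = √((5)² + (-2)² + (-1)² + (1)²) = √31 = 5.568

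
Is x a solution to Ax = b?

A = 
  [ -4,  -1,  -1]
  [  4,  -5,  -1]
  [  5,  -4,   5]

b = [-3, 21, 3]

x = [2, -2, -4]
No

Ax = [-2, 22, -2] ≠ b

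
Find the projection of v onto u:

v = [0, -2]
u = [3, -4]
v·u = (0)(3) + (-2)(-4) = 8
u·u = (3)² + (-4)² = 25
proj_u(v) = (v·u / u·u) × u = (8/25) × u

proj_u(v) = [24/25, -32/25]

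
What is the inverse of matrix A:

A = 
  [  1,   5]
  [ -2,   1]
det(A) = (1)(1) - (5)(-2) = 11
For a 2×2 matrix, A⁻¹ = (1/det(A)) · [[d, -b], [-c, a]]
    = (1/11) · [[1, -5], [2, 1]]

A⁻¹ = 
  [ 1/11, -5/11]
  [ 2/11,  1/11]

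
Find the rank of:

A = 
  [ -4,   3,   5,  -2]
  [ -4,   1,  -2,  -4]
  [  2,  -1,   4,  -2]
Row reduce:
R2 → R2 - (1)·R1
R3 → R3 + (1/2)·R1
R3 → R3 + (1/4)·R2
REF = 
  [  -4,    3,    5,   -2]
  [   0,   -2,   -7,   -2]
  [   0,    0, 19/4, -7/2]
Pivot columns: 1, 2, 3 → 3 pivots.

rank(A) = 3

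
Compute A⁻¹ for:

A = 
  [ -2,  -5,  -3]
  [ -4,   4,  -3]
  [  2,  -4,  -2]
det(A) = (-2)·((4)(-2) - (-3)(-4)) - (-5)·((-4)(-2) - (-3)(2)) + (-3)·((-4)(-4) - (4)(2))
  = (-2)(-20) - (-5)(14) + (-3)(8)
  = 86
det(A) = 86 ≠ 0, so A is invertible.

Cofactors Cᵢⱼ = (-1)ⁱ⁺ʲ·Mᵢⱼ:
C = 
  [-20, -14,   8]
  [  2,  10, -18]
  [ 27,   6, -28]

adj(A) = Cᵀ:
adj(A) = 
  [-20,   2,  27]
  [-14,  10,   6]
  [  8, -18, -28]

A⁻¹ = (1/86) · adj(A):
A⁻¹ = 
  [-10/43,   1/43,  27/86]
  [ -7/43,   5/43,   3/43]
  [  4/43,  -9/43, -14/43]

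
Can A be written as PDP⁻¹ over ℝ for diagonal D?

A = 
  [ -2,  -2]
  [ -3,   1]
Yes

tr(A) = -1, det(A) = -8
Characteristic polynomial: λ² - tr(A)λ + det(A) = λ² + λ - 8
λ² + λ - 8 = 0  ⇒  λ = (-1 ± √((1)² - 4·(-8)))/2 = (-1 ± √(33))/2
  = (-1 + √33)/2,  (-1 - √33)/2
Eigenvalues: (-1 + √33)/2, (-1 - √33)/2  (≈ 2.372, -3.372)
The two irrational eigenvalues are distinct (simple), so each has alg. mult. = geom. mult. = 1.
Sum of geometric multiplicities equals n, so A has n independent eigenvectors.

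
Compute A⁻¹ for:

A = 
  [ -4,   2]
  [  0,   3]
det(A) = (-4)(3) - (2)(0) = -12
For a 2×2 matrix, A⁻¹ = (1/det(A)) · [[d, -b], [-c, a]]
    = (-1/12) · [[3, -2], [0, -4]]

A⁻¹ = 
  [-1/4,  1/6]
  [   0,  1/3]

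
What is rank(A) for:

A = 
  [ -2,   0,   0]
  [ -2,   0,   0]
rank(A) = 1

Row reduce:
R2 → R2 - (1)·R1
REF = 
  [ -2,   0,   0]
  [  0,   0,   0]
Pivot columns: 1 → 1 pivot.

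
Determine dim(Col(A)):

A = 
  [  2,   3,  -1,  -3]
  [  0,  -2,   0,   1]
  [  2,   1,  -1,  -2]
dim(Col(A)) = 2

Row reduce:
R3 → R3 - (1)·R1
R3 → R3 - (1)·R2
REF = 
  [  2,   3,  -1,  -3]
  [  0,  -2,   0,   1]
  [  0,   0,   0,   0]
Pivot columns: 1, 2 → 2 pivots.
dim(Col(A)) = number of pivot columns = 2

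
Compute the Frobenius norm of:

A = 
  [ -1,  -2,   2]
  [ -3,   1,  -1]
||A||_F = 4.472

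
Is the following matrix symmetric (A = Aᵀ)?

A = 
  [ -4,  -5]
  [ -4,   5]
No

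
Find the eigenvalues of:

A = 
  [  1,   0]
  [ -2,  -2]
λ = 1, -2

tr(A) = -1, det(A) = -2
Characteristic polynomial: λ² - tr(A)λ + det(A) = λ² + λ - 2
λ² + λ - 2 = (λ + 2)(λ - 1)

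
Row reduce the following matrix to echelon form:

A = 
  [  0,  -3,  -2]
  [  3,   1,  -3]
Row operations:
Swap R1 ↔ R2

Resulting echelon form:
REF = 
  [  3,   1,  -3]
  [  0,  -3,  -2]

Rank = 2 (number of non-zero pivot rows).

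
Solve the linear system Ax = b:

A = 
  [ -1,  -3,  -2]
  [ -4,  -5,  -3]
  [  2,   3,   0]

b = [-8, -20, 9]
x = [3, 1, 1]

Row reduce the augmented matrix [A|b]:
R2 → R2 - (4)·R1
R3 → R3 + (2)·R1
R3 → R3 + (3/7)·R2
REF = 
  [   -1,    -3,    -2,    -8]
  [    0,     7,     5,    12]
  [    0,     0, -13/7, -13/7]

Back-substitution:
x₃ = (-13/7) / (-13/7) = 1
x₂ = (12 - (5)(1)) / 7 = 1
x₁ = (-8 - (-3)(1) - (-2)(1)) / (-1) = 3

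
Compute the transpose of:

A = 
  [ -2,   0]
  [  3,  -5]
Aᵀ = 
  [ -2,   3]
  [  0,  -5]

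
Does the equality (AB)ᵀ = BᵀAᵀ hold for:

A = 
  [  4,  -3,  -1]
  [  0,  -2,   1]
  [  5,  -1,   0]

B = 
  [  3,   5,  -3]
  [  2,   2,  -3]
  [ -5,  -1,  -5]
Yes

(AB)ᵀ = 
  [ 11,  -9,  13]
  [ 15,  -5,  23]
  [  2,   1, -12]

BᵀAᵀ = 
  [ 11,  -9,  13]
  [ 15,  -5,  23]
  [  2,   1, -12]

Both sides are equal — this is the standard identity (AB)ᵀ = BᵀAᵀ, which holds for all A, B.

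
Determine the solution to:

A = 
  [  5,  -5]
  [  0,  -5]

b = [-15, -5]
Row reduce the augmented matrix [A|b]:
(already in echelon form)
REF = 
  [  5,  -5, -15]
  [  0,  -5,  -5]

Back-substitution:
x₂ = (-5) / (-5) = 1
x₁ = (-15 - (-5)(1)) / 5 = -2

x = [-2, 1]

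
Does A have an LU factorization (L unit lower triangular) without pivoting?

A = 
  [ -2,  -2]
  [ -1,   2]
Yes.
A[1,1] = -2 ≠ 0, so Gaussian elimination proceeds without a row swap: multiplier ℓ₂₁ = (-1)/(-2) = 1/2, and U[2,2] = 2 - (1/2)(-2) = 3.
L = 
  [  1,   0]
  [1/2,   1]
U = 
  [ -2,  -2]
  [  0,   3]
Check row 2 of LU: [(1/2)(-2), (1/2)(-2) + 3] = [-1, 2] = row 2 of A ✓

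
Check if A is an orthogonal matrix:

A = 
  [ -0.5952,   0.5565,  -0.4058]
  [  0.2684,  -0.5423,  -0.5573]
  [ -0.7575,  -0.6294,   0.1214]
No

AᵀA = 
  [  1.0001,   0,   0]
  [  0,   0.9999,   0]
  [  0,   0,   0.4900]
≠ I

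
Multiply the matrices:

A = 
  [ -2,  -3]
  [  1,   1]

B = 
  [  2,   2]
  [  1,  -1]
AB = 
  [ -7,  -1]
  [  3,   1]

A is 2×2 and B is 2×2, so AB is 2×2. Each entry is (row of A)·(column of B):
AB[1,1] = (-2)(2) + (-3)(1) = -7
AB[1,2] = (-2)(2) + (-3)(-1) = -1
AB[2,1] = (1)(2) + (1)(1) = 3
AB[2,2] = (1)(2) + (1)(-1) = 1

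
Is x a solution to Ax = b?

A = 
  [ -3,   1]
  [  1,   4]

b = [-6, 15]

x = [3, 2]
No

Ax = [-7, 11] ≠ b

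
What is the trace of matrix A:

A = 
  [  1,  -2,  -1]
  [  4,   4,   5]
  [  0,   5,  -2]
3

tr(A) = 1 + 4 + -2 = 3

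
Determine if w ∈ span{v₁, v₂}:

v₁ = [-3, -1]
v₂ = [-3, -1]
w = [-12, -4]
Yes

Form the augmented matrix and row-reduce:
[v₁|v₂|w] = 
  [ -3,  -3, -12]
  [ -1,  -1,  -4]
R2 → R2 - (1/3)·R1
REF = 
  [ -3,  -3, -12]
  [  0,   0,   0]

No row of the form [0 0 | nonzero], so the system is consistent. Back-substitution gives c₁ = 4, c₂ = 0: w = (4)·v₁ + (0)·v₂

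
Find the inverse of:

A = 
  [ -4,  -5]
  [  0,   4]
det(A) = (-4)(4) - (-5)(0) = -16
For a 2×2 matrix, A⁻¹ = (1/det(A)) · [[d, -b], [-c, a]]
    = (-1/16) · [[4, 5], [0, -4]]

A⁻¹ = 
  [ -1/4, -5/16]
  [    0,   1/4]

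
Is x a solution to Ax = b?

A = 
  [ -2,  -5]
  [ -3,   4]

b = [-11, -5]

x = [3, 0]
No

Ax = [-6, -9] ≠ b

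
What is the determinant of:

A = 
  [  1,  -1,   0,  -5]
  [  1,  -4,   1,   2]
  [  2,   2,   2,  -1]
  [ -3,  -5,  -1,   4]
Cofactor expansion along row 1: det(A) = a₁₁M₁₁ - a₁₂M₁₂ + a₁₃M₁₃ - a₁₄M₁₄

M₁₁ = det[[-4, 1, 2]; [2, 2, -1]; [-5, -1, 4]]
  = (-4)·((2)(4) - (-1)(-1)) - (1)·((2)(4) - (-1)(-5)) + (2)·((2)(-1) - (2)(-5))
  = (-4)(7) - (1)(3) + (2)(8)
  = -15
M₁₂ = det[[1, 1, 2]; [2, 2, -1]; [-3, -1, 4]]
  = (1)·((2)(4) - (-1)(-1)) - (1)·((2)(4) - (-1)(-3)) + (2)·((2)(-1) - (2)(-3))
  = (1)(7) - (1)(5) + (2)(4)
  = 10
M₁₃ = det[[1, -4, 2]; [2, 2, -1]; [-3, -5, 4]]
  = (1)·((2)(4) - (-1)(-5)) - (-4)·((2)(4) - (-1)(-3)) + (2)·((2)(-5) - (2)(-3))
  = (1)(3) - (-4)(5) + (2)(-4)
  = 15
M₁₄ = det[[1, -4, 1]; [2, 2, 2]; [-3, -5, -1]]
  = (1)·((2)(-1) - (2)(-5)) - (-4)·((2)(-1) - (2)(-3)) + (1)·((2)(-5) - (2)(-3))
  = (1)(8) - (-4)(4) + (1)(-4)
  = 20

det(A) = (1)(-15) - (-1)(10) + (0)(15) - (-5)(20) = 95

det(A) = 95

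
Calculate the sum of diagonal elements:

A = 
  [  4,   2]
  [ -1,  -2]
2

tr(A) = 4 + -2 = 2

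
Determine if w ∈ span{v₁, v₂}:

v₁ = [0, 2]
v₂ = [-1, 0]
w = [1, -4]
Yes

Form the augmented matrix and row-reduce:
[v₁|v₂|w] = 
  [  0,  -1,   1]
  [  2,   0,  -4]
Swap R1 ↔ R2
REF = 
  [  2,   0,  -4]
  [  0,  -1,   1]

No row of the form [0 0 | nonzero], so the system is consistent. Back-substitution gives c₁ = -2, c₂ = -1: w = (-2)·v₁ + (-1)·v₂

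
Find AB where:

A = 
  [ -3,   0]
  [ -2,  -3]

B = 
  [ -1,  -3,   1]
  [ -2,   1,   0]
A is 2×2 and B is 2×3, so AB is 2×3. Each entry is (row of A)·(column of B):
AB[1,1] = (-3)(-1) + (0)(-2) = 3
AB[1,2] = (-3)(-3) + (0)(1) = 9
AB[1,3] = (-3)(1) + (0)(0) = -3
AB[2,1] = (-2)(-1) + (-3)(-2) = 8
AB[2,2] = (-2)(-3) + (-3)(1) = 3
AB[2,3] = (-2)(1) + (-3)(0) = -2

AB = 
  [  3,   9,  -3]
  [  8,   3,  -2]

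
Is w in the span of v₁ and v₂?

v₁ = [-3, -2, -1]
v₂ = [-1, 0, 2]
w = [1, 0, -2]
Yes

Form the augmented matrix and row-reduce:
[v₁|v₂|w] = 
  [ -3,  -1,   1]
  [ -2,   0,   0]
  [ -1,   2,  -2]
R2 → R2 - (2/3)·R1
R3 → R3 - (1/3)·R1
R3 → R3 - (7/2)·R2
REF = 
  [  -3,   -1,    1]
  [   0,  2/3, -2/3]
  [   0,    0,    0]

No row of the form [0 0 | nonzero], so the system is consistent. Back-substitution gives c₁ = 0, c₂ = -1: w = (0)·v₁ + (-1)·v₂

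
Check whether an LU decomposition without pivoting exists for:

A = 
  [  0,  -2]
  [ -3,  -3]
No.
A[1,1] = 0 but A[2,1] = -3 ≠ 0. Any LU with L unit lower triangular has (LU)[1,1] = U[1,1] and (LU)[2,1] = L[2,1]·U[1,1]; matching A forces U[1,1] = 0, which then forces (LU)[2,1] = 0 ≠ -3. A row swap (pivoting) is required.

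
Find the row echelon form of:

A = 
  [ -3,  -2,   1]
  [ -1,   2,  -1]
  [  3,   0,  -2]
Row operations:
R2 → R2 - (1/3)·R1
R3 → R3 + (1)·R1
R3 → R3 + (3/4)·R2

Resulting echelon form:
REF = 
  [  -3,   -2,    1]
  [   0,  8/3, -4/3]
  [   0,    0,   -2]

Rank = 3 (number of non-zero pivot rows).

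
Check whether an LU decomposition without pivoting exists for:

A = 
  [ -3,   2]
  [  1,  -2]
Yes.
A[1,1] = -3 ≠ 0, so Gaussian elimination proceeds without a row swap: multiplier ℓ₂₁ = (1)/(-3) = -1/3, and U[2,2] = -2 - (-1/3)(2) = -4/3.
L = 
  [   1,    0]
  [-1/3,    1]
U = 
  [  -3,    2]
  [   0, -4/3]
Check row 2 of LU: [(-1/3)(-3), (-1/3)(2) + (-4/3)] = [1, -2] = row 2 of A ✓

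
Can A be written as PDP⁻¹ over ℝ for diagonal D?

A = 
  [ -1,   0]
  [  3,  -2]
Yes

tr(A) = -3, det(A) = 2
Characteristic polynomial: λ² - tr(A)λ + det(A) = λ² + 3λ + 2
λ² + 3λ + 2 = (λ + 2)(λ + 1)
Eigenvalues: -1, -2
λ=-2: alg. mult. = 1, geom. mult. = 2 - rank(A - (-2)I) = 2 - 1 = 1
λ=-1: alg. mult. = 1, geom. mult. = 2 - rank(A - (-1)I) = 2 - 1 = 1
Sum of geometric multiplicities equals n, so A has n independent eigenvectors.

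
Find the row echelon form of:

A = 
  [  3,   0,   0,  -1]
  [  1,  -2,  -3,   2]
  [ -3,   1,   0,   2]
Row operations:
R2 → R2 - (1/3)·R1
R3 → R3 + (1)·R1
R3 → R3 + (1/2)·R2

Resulting echelon form:
REF = 
  [   3,    0,    0,   -1]
  [   0,   -2,   -3,  7/3]
  [   0,    0, -3/2, 13/6]

Rank = 3 (number of non-zero pivot rows).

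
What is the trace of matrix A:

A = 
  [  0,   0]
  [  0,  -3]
-3

tr(A) = 0 + -3 = -3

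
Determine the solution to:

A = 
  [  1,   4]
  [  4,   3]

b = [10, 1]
Row reduce the augmented matrix [A|b]:
R2 → R2 - (4)·R1
REF = 
  [  1,   4,  10]
  [  0, -13, -39]

Back-substitution:
x₂ = (-39) / (-13) = 3
x₁ = (10 - (4)(3)) / 1 = -2

x = [-2, 3]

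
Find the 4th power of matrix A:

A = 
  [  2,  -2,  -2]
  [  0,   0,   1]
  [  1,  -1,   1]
A² = A·A:
A²[1,1] = (2)(2) + (-2)(0) + (-2)(1) = 2
A²[1,2] = (2)(-2) + (-2)(0) + (-2)(-1) = -2
A²[1,3] = (2)(-2) + (-2)(1) + (-2)(1) = -8
A²[2,1] = (0)(2) + (0)(0) + (1)(1) = 1
A²[2,2] = (0)(-2) + (0)(0) + (1)(-1) = -1
A²[2,3] = (0)(-2) + (0)(1) + (1)(1) = 1
A²[3,1] = (1)(2) + (-1)(0) + (1)(1) = 3
A²[3,2] = (1)(-2) + (-1)(0) + (1)(-1) = -3
A²[3,3] = (1)(-2) + (-1)(1) + (1)(1) = -2
A² = 
  [  2,  -2,  -8]
  [  1,  -1,   1]
  [  3,  -3,  -2]

A^3 = A^2·A:
A^3[1,1] = (2)(2) + (-2)(0) + (-8)(1) = -4
A^3[1,2] = (2)(-2) + (-2)(0) + (-8)(-1) = 4
A^3[1,3] = (2)(-2) + (-2)(1) + (-8)(1) = -14
A^3[2,1] = (1)(2) + (-1)(0) + (1)(1) = 3
A^3[2,2] = (1)(-2) + (-1)(0) + (1)(-1) = -3
A^3[2,3] = (1)(-2) + (-1)(1) + (1)(1) = -2
A^3[3,1] = (3)(2) + (-3)(0) + (-2)(1) = 4
A^3[3,2] = (3)(-2) + (-3)(0) + (-2)(-1) = -4
A^3[3,3] = (3)(-2) + (-3)(1) + (-2)(1) = -11
A^3 = 
  [ -4,   4, -14]
  [  3,  -3,  -2]
  [  4,  -4, -11]

A^4 = A^3·A:
A^4[1,1] = (-4)(2) + (4)(0) + (-14)(1) = -22
A^4[1,2] = (-4)(-2) + (4)(0) + (-14)(-1) = 22
A^4[1,3] = (-4)(-2) + (4)(1) + (-14)(1) = -2
A^4[2,1] = (3)(2) + (-3)(0) + (-2)(1) = 4
A^4[2,2] = (3)(-2) + (-3)(0) + (-2)(-1) = -4
A^4[2,3] = (3)(-2) + (-3)(1) + (-2)(1) = -11
A^4[3,1] = (4)(2) + (-4)(0) + (-11)(1) = -3
A^4[3,2] = (4)(-2) + (-4)(0) + (-11)(-1) = 3
A^4[3,3] = (4)(-2) + (-4)(1) + (-11)(1) = -23
A^4 = 
  [-22,  22,  -2]
  [  4,  -4, -11]
  [ -3,   3, -23]

Therefore
A^4 = 
  [-22,  22,  -2]
  [  4,  -4, -11]
  [ -3,   3, -23]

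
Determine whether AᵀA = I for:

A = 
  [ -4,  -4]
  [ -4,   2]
No

AᵀA = 
  [ 32,   8]
  [  8,  20]
≠ I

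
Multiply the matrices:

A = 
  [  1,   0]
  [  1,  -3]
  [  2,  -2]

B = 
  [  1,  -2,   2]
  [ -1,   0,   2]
A is 3×2 and B is 2×3, so AB is 3×3. Each entry is (row of A)·(column of B):
AB[1,1] = (1)(1) + (0)(-1) = 1
AB[1,2] = (1)(-2) + (0)(0) = -2
AB[1,3] = (1)(2) + (0)(2) = 2
AB[2,1] = (1)(1) + (-3)(-1) = 4
AB[2,2] = (1)(-2) + (-3)(0) = -2
AB[2,3] = (1)(2) + (-3)(2) = -4
AB[3,1] = (2)(1) + (-2)(-1) = 4
AB[3,2] = (2)(-2) + (-2)(0) = -4
AB[3,3] = (2)(2) + (-2)(2) = 0

AB = 
  [  1,  -2,   2]
  [  4,  -2,  -4]
  [  4,  -4,   0]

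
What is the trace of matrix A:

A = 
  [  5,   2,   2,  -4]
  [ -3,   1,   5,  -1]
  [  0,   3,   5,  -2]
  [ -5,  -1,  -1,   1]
12

tr(A) = 5 + 1 + 5 + 1 = 12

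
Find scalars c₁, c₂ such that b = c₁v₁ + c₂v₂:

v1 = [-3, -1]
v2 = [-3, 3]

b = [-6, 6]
c1 = 0, c2 = 2

b = 0·v1 + 2·v2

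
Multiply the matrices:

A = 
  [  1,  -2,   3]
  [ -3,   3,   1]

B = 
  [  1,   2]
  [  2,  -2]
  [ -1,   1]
AB = 
  [ -6,   9]
  [  2, -11]

A is 2×3 and B is 3×2, so AB is 2×2. Each entry is (row of A)·(column of B):
AB[1,1] = (1)(1) + (-2)(2) + (3)(-1) = -6
AB[1,2] = (1)(2) + (-2)(-2) + (3)(1) = 9
AB[2,1] = (-3)(1) + (3)(2) + (1)(-1) = 2
AB[2,2] = (-3)(2) + (3)(-2) + (1)(1) = -11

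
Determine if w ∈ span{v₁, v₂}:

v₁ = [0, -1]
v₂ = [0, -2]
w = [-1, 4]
No

Form the augmented matrix and row-reduce:
[v₁|v₂|w] = 
  [  0,   0,  -1]
  [ -1,  -2,   4]
Swap R1 ↔ R2
REF = 
  [ -1,  -2,   4]
  [  0,   0,  -1]

Row 2 reads [0 0 | -1], i.e. 0 = -1, so the system is inconsistent and w ∉ span{v₁, v₂}.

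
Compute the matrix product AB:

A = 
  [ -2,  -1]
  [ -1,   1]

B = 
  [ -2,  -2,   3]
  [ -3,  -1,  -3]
AB = 
  [  7,   5,  -3]
  [ -1,   1,  -6]

A is 2×2 and B is 2×3, so AB is 2×3. Each entry is (row of A)·(column of B):
AB[1,1] = (-2)(-2) + (-1)(-3) = 7
AB[1,2] = (-2)(-2) + (-1)(-1) = 5
AB[1,3] = (-2)(3) + (-1)(-3) = -3
AB[2,1] = (-1)(-2) + (1)(-3) = -1
AB[2,2] = (-1)(-2) + (1)(-1) = 1
AB[2,3] = (-1)(3) + (1)(-3) = -6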